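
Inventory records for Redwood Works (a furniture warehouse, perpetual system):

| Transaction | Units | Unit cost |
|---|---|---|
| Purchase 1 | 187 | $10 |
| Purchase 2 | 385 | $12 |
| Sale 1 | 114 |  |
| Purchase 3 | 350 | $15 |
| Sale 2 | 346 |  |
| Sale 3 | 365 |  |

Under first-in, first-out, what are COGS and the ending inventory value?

COGS = $10,285; ending inventory = $1,455

Sale 1 (114) [FIFO — oldest first]: 114 @ $10 = $1,140
Sale 2 (346) [FIFO — oldest first]: 73 @ $10 + 273 @ $12 = $4,006
Sale 3 (365) [FIFO — oldest first]: 112 @ $12 + 253 @ $15 = $5,139
Total COGS = $1,140 + $4,006 + $5,139 = $10,285
Ending inventory: 97 @ $15 = $1,455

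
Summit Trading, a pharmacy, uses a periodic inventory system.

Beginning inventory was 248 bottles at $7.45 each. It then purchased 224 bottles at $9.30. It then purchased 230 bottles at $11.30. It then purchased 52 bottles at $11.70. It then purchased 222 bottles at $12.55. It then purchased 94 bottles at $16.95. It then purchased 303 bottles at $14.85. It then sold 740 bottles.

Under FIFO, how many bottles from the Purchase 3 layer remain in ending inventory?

Sale 1 (740) [FIFO — oldest first]: 248 @ $7.45 + 224 @ $9.30 + 230 @ $11.30 + 38 @ $11.70 = $6,974.40
Ending inventory: 14 @ $11.70 + 222 @ $12.55 + 94 @ $16.95 + 303 @ $14.85 = $9,042.75

14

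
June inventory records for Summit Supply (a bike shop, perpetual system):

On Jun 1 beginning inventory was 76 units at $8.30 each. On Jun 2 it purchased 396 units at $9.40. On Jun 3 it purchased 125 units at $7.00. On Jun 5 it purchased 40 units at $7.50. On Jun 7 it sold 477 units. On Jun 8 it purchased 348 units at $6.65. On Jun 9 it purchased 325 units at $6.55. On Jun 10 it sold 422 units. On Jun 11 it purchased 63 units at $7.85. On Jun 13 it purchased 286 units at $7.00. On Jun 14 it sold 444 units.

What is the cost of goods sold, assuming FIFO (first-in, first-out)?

COGS = $10,230.20

Jun 7, 477 sold [FIFO — oldest first]: 76 @ $8.30 + 396 @ $9.40 + 5 @ $7.00 = $4,388.20
Jun 10, 422 sold [FIFO — oldest first]: 120 @ $7.00 + 40 @ $7.50 + 262 @ $6.65 = $2,882.30
Jun 14, 444 sold [FIFO — oldest first]: 86 @ $6.65 + 325 @ $6.55 + 33 @ $7.85 = $2,959.70
Total COGS = $4,388.20 + $2,882.30 + $2,959.70 = $10,230.20
Ending inventory: 30 @ $7.85 + 286 @ $7.00 = $2,237.50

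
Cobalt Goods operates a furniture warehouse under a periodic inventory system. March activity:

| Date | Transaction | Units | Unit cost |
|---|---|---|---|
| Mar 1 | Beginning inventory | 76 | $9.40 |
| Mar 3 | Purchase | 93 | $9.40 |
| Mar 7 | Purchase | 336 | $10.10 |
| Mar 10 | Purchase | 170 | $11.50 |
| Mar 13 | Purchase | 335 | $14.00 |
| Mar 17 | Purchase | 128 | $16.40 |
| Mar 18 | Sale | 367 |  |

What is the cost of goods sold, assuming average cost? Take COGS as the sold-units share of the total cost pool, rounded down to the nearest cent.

Mar 18, sell 367: 367/1138 × $13,726.40 → $4,426.70
Ending inventory (cost pool remaining) = $9,299.70

COGS = $4,426.70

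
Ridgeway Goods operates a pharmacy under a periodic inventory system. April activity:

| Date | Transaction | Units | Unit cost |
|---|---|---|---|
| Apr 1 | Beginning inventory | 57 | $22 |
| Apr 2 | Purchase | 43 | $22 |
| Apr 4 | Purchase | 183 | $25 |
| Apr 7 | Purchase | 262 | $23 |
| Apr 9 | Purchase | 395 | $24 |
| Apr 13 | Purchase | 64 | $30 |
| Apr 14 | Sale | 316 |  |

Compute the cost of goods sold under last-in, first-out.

Apr 14, 316 sold [LIFO — newest first]: 64 @ $30 + 252 @ $24 = $7,968
Ending inventory: 57 @ $22 + 43 @ $22 + 183 @ $25 + 262 @ $23 + 143 @ $24 = $16,233

COGS = $7,968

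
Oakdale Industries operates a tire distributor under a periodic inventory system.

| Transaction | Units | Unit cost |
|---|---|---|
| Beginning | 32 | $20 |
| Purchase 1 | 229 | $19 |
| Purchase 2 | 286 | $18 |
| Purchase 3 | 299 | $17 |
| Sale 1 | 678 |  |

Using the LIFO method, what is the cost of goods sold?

Sale 1 (678) [LIFO — newest first]: 299 @ $17 + 286 @ $18 + 93 @ $19 = $11,998
Ending inventory: 32 @ $20 + 136 @ $19 = $3,224

COGS = $11,998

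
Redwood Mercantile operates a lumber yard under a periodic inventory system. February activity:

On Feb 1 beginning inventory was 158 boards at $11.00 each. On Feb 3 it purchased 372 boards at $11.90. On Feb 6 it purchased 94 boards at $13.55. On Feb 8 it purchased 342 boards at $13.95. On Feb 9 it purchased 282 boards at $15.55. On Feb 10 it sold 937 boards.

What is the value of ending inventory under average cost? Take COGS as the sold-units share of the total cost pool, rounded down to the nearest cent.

Feb 10, sell 937: 937/1248 × $16,594.50 → $12,459.17
Ending inventory (cost pool remaining) = $4,135.33
Check: goods available $16,594.50 = COGS $12,459.17 + ending $4,135.33

Ending inventory = $4,135.33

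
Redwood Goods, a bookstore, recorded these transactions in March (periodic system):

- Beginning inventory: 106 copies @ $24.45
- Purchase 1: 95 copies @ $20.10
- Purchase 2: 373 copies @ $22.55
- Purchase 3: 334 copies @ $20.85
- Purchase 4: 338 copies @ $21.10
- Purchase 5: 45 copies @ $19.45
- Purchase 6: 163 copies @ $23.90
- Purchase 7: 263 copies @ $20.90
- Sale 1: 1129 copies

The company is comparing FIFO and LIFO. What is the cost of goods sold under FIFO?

FIFO COGS: 106 @ $24.45 + 95 @ $20.10 + 373 @ $22.55 + 334 @ $20.85 + 221 @ $21.10 = $24,539.35
LIFO COGS: 263 @ $20.90 + 163 @ $23.90 + 45 @ $19.45 + 338 @ $21.10 + 320 @ $20.85 = $24,071.45

COGS = $24,539.35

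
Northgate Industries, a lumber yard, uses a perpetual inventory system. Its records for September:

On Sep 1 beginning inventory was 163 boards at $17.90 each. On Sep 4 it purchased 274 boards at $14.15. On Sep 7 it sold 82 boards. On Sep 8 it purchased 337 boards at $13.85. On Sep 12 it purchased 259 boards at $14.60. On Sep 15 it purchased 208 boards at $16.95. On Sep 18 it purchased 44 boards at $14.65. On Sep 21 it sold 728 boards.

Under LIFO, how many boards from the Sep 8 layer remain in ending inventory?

Sep 7, 82 sold [LIFO — newest first]: 82 @ $14.15 = $1,160.30
Sep 21, 728 sold [LIFO — newest first]: 44 @ $14.65 + 208 @ $16.95 + 259 @ $14.60 + 217 @ $13.85 = $10,957.05
Total COGS = $1,160.30 + $10,957.05 = $12,117.35
Ending inventory: 163 @ $17.90 + 192 @ $14.15 + 120 @ $13.85 = $7,296.50

120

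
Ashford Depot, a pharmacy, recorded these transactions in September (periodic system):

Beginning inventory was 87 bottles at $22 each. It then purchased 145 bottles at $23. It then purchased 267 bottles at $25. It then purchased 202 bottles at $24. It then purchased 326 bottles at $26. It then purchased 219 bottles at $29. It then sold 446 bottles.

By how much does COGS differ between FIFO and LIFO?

$1,654

FIFO COGS: 87 @ $22 + 145 @ $23 + 214 @ $25 = $10,599
LIFO COGS: 219 @ $29 + 227 @ $26 = $12,253
Difference = |$10,599 − $12,253| = $1,654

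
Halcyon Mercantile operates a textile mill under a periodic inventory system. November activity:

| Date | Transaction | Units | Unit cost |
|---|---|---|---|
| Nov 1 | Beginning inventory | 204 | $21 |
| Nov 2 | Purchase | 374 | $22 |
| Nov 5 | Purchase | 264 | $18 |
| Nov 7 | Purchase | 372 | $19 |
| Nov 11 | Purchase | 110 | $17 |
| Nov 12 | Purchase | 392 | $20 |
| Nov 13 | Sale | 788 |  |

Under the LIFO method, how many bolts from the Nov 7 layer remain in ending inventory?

Nov 13, 788 sold [LIFO — newest first]: 392 @ $20 + 110 @ $17 + 286 @ $19 = $15,144
Ending inventory: 204 @ $21 + 374 @ $22 + 264 @ $18 + 86 @ $19 = $18,898
Check: goods available $34,042 = COGS $15,144 + ending $18,898

86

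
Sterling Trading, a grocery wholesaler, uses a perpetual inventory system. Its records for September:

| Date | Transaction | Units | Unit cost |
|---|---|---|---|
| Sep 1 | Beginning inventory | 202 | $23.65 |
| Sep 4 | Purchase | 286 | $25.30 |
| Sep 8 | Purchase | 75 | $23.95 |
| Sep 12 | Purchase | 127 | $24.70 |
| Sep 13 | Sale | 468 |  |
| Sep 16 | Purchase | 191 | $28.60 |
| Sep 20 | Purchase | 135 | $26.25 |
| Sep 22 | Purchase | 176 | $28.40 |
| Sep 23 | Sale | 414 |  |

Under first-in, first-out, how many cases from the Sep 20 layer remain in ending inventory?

134

Sep 13, 468 sold [FIFO — oldest first]: 202 @ $23.65 + 266 @ $25.30 = $11,507.10
Sep 23, 414 sold [FIFO — oldest first]: 20 @ $25.30 + 75 @ $23.95 + 127 @ $24.70 + 191 @ $28.60 + 1 @ $26.25 = $10,928.00
Total COGS = $11,507.10 + $10,928.00 = $22,435.10
Ending inventory: 134 @ $26.25 + 176 @ $28.40 = $8,515.90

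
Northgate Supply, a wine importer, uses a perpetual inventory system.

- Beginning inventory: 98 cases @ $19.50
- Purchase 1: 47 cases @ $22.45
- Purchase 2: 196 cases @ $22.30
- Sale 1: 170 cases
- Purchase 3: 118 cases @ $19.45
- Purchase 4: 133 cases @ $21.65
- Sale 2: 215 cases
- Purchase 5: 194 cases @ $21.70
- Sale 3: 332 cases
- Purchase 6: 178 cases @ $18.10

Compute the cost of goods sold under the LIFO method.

Sale 1 (170) [LIFO — newest first]: 170 @ $22.30 = $3,791.00
Sale 2 (215) [LIFO — newest first]: 133 @ $21.65 + 82 @ $19.45 = $4,474.35
Sale 3 (332) [LIFO — newest first]: 194 @ $21.70 + 36 @ $19.45 + 26 @ $22.30 + 47 @ $22.45 + 29 @ $19.50 = $7,110.45
Total COGS = $3,791.00 + $4,474.35 + $7,110.45 = $15,375.80
Ending inventory: 69 @ $19.50 + 178 @ $18.10 = $4,567.30
Check: goods available $19,943.10 = COGS $15,375.80 + ending $4,567.30

COGS = $15,375.80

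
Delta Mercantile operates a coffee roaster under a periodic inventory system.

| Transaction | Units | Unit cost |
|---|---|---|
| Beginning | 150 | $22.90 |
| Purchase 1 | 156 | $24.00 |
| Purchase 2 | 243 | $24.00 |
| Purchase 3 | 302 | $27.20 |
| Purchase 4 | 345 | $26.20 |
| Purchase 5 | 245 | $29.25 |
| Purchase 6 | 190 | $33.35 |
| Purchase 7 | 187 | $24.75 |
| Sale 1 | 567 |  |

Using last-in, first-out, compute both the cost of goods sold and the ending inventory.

COGS = $16,522.25; ending inventory = $31,873.15

Sale 1 (567) [LIFO — newest first]: 187 @ $24.75 + 190 @ $33.35 + 190 @ $29.25 = $16,522.25
Ending inventory: 150 @ $22.90 + 156 @ $24.00 + 243 @ $24.00 + 302 @ $27.20 + 345 @ $26.20 + 55 @ $29.25 = $31,873.15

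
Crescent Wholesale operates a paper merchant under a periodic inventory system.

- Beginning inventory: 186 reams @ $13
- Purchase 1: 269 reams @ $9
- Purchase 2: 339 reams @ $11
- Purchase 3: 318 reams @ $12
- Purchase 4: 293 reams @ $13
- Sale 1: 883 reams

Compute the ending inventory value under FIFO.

Sale 1 (883) [FIFO — oldest first]: 186 @ $13 + 269 @ $9 + 339 @ $11 + 89 @ $12 = $9,636
Ending inventory: 229 @ $12 + 293 @ $13 = $6,557
Check: goods available $16,193 = COGS $9,636 + ending $6,557

Ending inventory = $6,557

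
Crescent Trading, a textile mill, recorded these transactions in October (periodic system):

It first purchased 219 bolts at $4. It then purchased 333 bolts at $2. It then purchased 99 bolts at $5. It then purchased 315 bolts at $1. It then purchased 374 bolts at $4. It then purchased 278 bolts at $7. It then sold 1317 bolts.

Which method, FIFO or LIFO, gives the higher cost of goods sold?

FIFO COGS: 219 @ $4 + 333 @ $2 + 99 @ $5 + 315 @ $1 + 351 @ $4 = $3,756
LIFO COGS: 278 @ $7 + 374 @ $4 + 315 @ $1 + 99 @ $5 + 251 @ $2 = $4,754

LIFO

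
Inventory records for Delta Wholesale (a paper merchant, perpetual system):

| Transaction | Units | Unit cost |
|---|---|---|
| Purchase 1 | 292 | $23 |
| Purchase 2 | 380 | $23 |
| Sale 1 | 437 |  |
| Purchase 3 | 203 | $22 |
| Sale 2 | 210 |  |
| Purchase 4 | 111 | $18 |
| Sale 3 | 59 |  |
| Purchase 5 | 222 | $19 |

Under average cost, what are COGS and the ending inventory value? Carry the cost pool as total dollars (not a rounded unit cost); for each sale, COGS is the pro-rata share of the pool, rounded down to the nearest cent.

After Purchase 1: 292 on hand, pool $6,716.00 (≈ $23.0000 each)
After Purchase 2: 672 on hand, pool $15,456.00 (≈ $23.0000 each)
Sale 1, sell 437: 437/672 × $15,456.00 → $10,051.00
After Purchase 3: 438 on hand, pool $9,871.00 (≈ $22.5365 each)
Sale 2, sell 210: 210/438 × $9,871.00 → $4,732.67
After Purchase 4: 339 on hand, pool $7,136.33 (≈ $21.0511 each)
Sale 3, sell 59: 59/339 × $7,136.33 → $1,242.01
After Purchase 5: 502 on hand, pool $10,112.32 (≈ $20.1441 each)
Total COGS = $10,051.00 + $4,732.67 + $1,242.01 = $16,025.68
Ending inventory (cost pool remaining) = $10,112.32
Check: goods available $26,138.00 = COGS $16,025.68 + ending $10,112.32

COGS = $16,025.68; ending inventory = $10,112.32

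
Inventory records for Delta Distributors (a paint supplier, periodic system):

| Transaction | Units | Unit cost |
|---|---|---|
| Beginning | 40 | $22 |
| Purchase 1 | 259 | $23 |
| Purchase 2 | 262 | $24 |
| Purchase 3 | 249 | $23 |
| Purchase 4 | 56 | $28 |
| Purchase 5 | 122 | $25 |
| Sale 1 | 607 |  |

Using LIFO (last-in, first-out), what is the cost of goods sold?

Sale 1 (607) [LIFO — newest first]: 122 @ $25 + 56 @ $28 + 249 @ $23 + 180 @ $24 = $14,665
Ending inventory: 40 @ $22 + 259 @ $23 + 82 @ $24 = $8,805
Check: goods available $23,470 = COGS $14,665 + ending $8,805

COGS = $14,665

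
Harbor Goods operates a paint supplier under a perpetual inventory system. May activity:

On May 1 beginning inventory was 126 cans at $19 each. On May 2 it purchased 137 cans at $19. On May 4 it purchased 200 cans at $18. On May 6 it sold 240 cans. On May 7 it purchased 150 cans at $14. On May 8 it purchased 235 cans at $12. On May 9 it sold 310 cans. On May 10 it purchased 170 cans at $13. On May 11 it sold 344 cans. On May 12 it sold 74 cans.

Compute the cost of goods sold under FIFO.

COGS = $15,077

May 6, 240 sold [FIFO — oldest first]: 126 @ $19 + 114 @ $19 = $4,560
May 9, 310 sold [FIFO — oldest first]: 23 @ $19 + 200 @ $18 + 87 @ $14 = $5,255
May 11, 344 sold [FIFO — oldest first]: 63 @ $14 + 235 @ $12 + 46 @ $13 = $4,300
May 12, 74 sold [FIFO — oldest first]: 74 @ $13 = $962
Total COGS = $4,560 + $5,255 + $4,300 + $962 = $15,077
Ending inventory: 50 @ $13 = $650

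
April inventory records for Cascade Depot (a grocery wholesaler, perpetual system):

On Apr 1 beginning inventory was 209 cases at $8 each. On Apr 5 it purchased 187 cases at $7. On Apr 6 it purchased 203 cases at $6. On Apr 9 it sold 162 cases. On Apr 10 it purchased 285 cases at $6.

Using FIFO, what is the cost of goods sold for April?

Apr 9, 162 sold [FIFO — oldest first]: 162 @ $8 = $1,296
Ending inventory: 47 @ $8 + 187 @ $7 + 203 @ $6 + 285 @ $6 = $4,613

COGS = $1,296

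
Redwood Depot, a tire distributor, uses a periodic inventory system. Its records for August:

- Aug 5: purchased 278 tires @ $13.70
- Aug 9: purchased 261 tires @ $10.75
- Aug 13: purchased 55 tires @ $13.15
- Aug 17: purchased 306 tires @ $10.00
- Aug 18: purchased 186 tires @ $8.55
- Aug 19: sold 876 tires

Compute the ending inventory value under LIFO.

Aug 19, 876 sold [LIFO — newest first]: 186 @ $8.55 + 306 @ $10.00 + 55 @ $13.15 + 261 @ $10.75 + 68 @ $13.70 = $9,110.90
Ending inventory: 210 @ $13.70 = $2,877.00
Check: goods available $11,987.90 = COGS $9,110.90 + ending $2,877.00

Ending inventory = $2,877.00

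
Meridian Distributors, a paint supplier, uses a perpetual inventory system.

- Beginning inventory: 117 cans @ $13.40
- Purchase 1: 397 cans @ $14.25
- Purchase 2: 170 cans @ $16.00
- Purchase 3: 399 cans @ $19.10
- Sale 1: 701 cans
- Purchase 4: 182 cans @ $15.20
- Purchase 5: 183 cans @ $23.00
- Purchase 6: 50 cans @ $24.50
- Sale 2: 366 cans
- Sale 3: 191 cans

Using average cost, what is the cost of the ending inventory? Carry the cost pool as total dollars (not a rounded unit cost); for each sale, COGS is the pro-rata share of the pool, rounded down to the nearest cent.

After Beginning: 117 on hand, pool $1,567.80 (≈ $13.4000 each)
After Purchase 1: 514 on hand, pool $7,225.05 (≈ $14.0565 each)
After Purchase 2: 684 on hand, pool $9,945.05 (≈ $14.5395 each)
After Purchase 3: 1083 on hand, pool $17,565.95 (≈ $16.2197 each)
Sale 1, sell 701: 701/1083 × $17,565.95 → $11,370.01
After Purchase 4: 564 on hand, pool $8,962.34 (≈ $15.8907 each)
After Purchase 5: 747 on hand, pool $13,171.34 (≈ $17.6323 each)
After Purchase 6: 797 on hand, pool $14,396.34 (≈ $18.0632 each)
Sale 2, sell 366: 366/797 × $14,396.34 → $6,611.11
Sale 3, sell 191: 191/431 × $7,785.23 → $3,450.06
Total COGS = $11,370.01 + $6,611.11 + $3,450.06 = $21,431.18
Ending inventory (cost pool remaining) = $4,335.17
Check: goods available $25,766.35 = COGS $21,431.18 + ending $4,335.17

Ending inventory = $4,335.17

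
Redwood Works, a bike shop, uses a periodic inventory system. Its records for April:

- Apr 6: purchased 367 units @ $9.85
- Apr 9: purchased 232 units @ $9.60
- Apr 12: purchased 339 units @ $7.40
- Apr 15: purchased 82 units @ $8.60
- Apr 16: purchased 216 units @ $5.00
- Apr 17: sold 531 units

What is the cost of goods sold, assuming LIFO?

COGS = $3,509.40

Apr 17, 531 sold [LIFO — newest first]: 216 @ $5.00 + 82 @ $8.60 + 233 @ $7.40 = $3,509.40
Ending inventory: 367 @ $9.85 + 232 @ $9.60 + 106 @ $7.40 = $6,626.55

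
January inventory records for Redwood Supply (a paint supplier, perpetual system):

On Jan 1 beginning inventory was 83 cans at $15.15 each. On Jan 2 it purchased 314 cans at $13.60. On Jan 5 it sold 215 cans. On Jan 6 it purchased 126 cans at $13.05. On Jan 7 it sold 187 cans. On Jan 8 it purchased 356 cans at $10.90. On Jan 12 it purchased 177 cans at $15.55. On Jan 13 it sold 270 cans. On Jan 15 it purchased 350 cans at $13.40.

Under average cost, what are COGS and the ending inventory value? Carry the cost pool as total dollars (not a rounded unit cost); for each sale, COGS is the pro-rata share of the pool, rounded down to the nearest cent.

COGS = $8,946.59; ending inventory = $9,548.31

After Jan 1: 83 on hand, pool $1,257.45 (≈ $15.1500 each)
After Jan 2: 397 on hand, pool $5,527.85 (≈ $13.9241 each)
Jan 5, sell 215: 215/397 × $5,527.85 → $2,993.67
After Jan 6: 308 on hand, pool $4,178.48 (≈ $13.5665 each)
Jan 7, sell 187: 187/308 × $4,178.48 → $2,536.93
After Jan 8: 477 on hand, pool $5,521.95 (≈ $11.5764 each)
After Jan 12: 654 on hand, pool $8,274.30 (≈ $12.6518 each)
Jan 13, sell 270: 270/654 × $8,274.30 → $3,415.99
After Jan 15: 734 on hand, pool $9,548.31 (≈ $13.0086 each)
Total COGS = $2,993.67 + $2,536.93 + $3,415.99 = $8,946.59
Ending inventory (cost pool remaining) = $9,548.31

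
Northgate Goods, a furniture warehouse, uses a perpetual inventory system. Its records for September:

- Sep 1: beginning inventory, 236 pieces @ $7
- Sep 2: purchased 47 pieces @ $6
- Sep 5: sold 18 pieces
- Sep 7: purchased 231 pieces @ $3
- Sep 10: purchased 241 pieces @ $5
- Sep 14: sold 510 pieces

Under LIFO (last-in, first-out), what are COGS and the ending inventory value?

Sep 5, 18 sold [LIFO — newest first]: 18 @ $6 = $108
Sep 14, 510 sold [LIFO — newest first]: 241 @ $5 + 231 @ $3 + 29 @ $6 + 9 @ $7 = $2,135
Total COGS = $108 + $2,135 = $2,243
Ending inventory: 227 @ $7 = $1,589
Check: goods available $3,832 = COGS $2,243 + ending $1,589

COGS = $2,243; ending inventory = $1,589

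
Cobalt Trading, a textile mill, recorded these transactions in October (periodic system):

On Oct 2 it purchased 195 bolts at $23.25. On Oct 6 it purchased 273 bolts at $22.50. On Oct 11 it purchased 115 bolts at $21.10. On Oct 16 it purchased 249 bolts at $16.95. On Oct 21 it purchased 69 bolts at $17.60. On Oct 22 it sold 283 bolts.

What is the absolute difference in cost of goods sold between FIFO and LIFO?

FIFO COGS: 195 @ $23.25 + 88 @ $22.50 = $6,513.75
LIFO COGS: 69 @ $17.60 + 214 @ $16.95 = $4,841.70
Difference = |$6,513.75 − $4,841.70| = $1,672.05

$1,672.05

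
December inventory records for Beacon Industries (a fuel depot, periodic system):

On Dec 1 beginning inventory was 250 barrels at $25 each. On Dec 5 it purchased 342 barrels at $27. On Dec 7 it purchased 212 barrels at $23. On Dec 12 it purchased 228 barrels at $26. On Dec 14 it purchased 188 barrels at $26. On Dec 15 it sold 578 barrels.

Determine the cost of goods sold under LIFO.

COGS = $14,542

Dec 15, 578 sold [LIFO — newest first]: 188 @ $26 + 228 @ $26 + 162 @ $23 = $14,542
Ending inventory: 250 @ $25 + 342 @ $27 + 50 @ $23 = $16,634
Check: goods available $31,176 = COGS $14,542 + ending $16,634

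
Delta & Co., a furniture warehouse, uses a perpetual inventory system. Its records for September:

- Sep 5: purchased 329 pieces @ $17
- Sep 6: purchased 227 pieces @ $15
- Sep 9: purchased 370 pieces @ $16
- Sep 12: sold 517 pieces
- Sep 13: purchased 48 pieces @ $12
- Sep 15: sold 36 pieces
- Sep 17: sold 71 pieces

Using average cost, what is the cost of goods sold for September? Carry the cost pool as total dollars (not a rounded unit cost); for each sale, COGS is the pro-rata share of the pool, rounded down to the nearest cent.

COGS = $10,006.53

After Sep 5: 329 on hand, pool $5,593.00 (≈ $17.0000 each)
After Sep 6: 556 on hand, pool $8,998.00 (≈ $16.1835 each)
After Sep 9: 926 on hand, pool $14,918.00 (≈ $16.1102 each)
Sep 12, sell 517: 517/926 × $14,918.00 → $8,328.94
After Sep 13: 457 on hand, pool $7,165.06 (≈ $15.6785 each)
Sep 15, sell 36: 36/457 × $7,165.06 → $564.42
Sep 17, sell 71: 71/421 × $6,600.64 → $1,113.17
Total COGS = $8,328.94 + $564.42 + $1,113.17 = $10,006.53
Ending inventory (cost pool remaining) = $5,487.47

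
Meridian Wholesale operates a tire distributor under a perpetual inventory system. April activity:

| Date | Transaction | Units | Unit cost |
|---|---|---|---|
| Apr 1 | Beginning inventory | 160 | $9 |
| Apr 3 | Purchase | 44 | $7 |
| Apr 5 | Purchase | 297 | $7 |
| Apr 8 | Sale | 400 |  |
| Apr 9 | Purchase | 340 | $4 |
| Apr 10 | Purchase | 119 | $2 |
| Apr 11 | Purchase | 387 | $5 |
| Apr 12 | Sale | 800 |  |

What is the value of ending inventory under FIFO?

Ending inventory = $735

Apr 8, 400 sold [FIFO — oldest first]: 160 @ $9 + 44 @ $7 + 196 @ $7 = $3,120
Apr 12, 800 sold [FIFO — oldest first]: 101 @ $7 + 340 @ $4 + 119 @ $2 + 240 @ $5 = $3,505
Total COGS = $3,120 + $3,505 = $6,625
Ending inventory: 147 @ $5 = $735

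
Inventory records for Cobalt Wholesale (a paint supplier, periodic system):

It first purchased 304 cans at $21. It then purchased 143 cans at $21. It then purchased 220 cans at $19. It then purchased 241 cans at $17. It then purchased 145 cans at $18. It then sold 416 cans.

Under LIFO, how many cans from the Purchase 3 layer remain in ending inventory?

Sale 1 (416) [LIFO — newest first]: 145 @ $18 + 241 @ $17 + 30 @ $19 = $7,277
Ending inventory: 304 @ $21 + 143 @ $21 + 190 @ $19 = $12,997

190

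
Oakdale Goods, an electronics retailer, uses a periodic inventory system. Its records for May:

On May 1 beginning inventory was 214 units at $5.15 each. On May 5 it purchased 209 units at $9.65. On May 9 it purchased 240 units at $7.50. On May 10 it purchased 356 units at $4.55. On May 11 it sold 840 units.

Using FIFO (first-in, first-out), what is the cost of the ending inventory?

May 11, 840 sold [FIFO — oldest first]: 214 @ $5.15 + 209 @ $9.65 + 240 @ $7.50 + 177 @ $4.55 = $5,724.30
Ending inventory: 179 @ $4.55 = $814.45
Check: goods available $6,538.75 = COGS $5,724.30 + ending $814.45

Ending inventory = $814.45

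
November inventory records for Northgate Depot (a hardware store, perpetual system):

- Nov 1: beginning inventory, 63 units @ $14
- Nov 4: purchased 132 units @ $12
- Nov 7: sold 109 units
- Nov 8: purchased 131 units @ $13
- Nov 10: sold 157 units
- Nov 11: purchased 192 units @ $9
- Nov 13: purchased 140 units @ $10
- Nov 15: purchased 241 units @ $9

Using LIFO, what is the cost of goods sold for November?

COGS = $3,329

Nov 7, 109 sold [LIFO — newest first]: 109 @ $12 = $1,308
Nov 10, 157 sold [LIFO — newest first]: 131 @ $13 + 23 @ $12 + 3 @ $14 = $2,021
Total COGS = $1,308 + $2,021 = $3,329
Ending inventory: 60 @ $14 + 192 @ $9 + 140 @ $10 + 241 @ $9 = $6,137
Check: goods available $9,466 = COGS $3,329 + ending $6,137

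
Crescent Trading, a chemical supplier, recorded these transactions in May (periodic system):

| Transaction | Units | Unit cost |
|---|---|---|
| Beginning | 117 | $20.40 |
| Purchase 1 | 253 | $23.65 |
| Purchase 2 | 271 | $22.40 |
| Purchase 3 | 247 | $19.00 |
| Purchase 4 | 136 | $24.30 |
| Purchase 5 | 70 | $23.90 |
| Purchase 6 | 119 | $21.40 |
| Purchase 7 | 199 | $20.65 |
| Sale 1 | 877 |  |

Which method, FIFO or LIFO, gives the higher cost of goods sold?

FIFO COGS: 117 @ $20.40 + 253 @ $23.65 + 271 @ $22.40 + 236 @ $19.00 = $18,924.65
LIFO COGS: 199 @ $20.65 + 119 @ $21.40 + 70 @ $23.90 + 136 @ $24.30 + 247 @ $19.00 + 106 @ $22.40 = $18,701.15

FIFO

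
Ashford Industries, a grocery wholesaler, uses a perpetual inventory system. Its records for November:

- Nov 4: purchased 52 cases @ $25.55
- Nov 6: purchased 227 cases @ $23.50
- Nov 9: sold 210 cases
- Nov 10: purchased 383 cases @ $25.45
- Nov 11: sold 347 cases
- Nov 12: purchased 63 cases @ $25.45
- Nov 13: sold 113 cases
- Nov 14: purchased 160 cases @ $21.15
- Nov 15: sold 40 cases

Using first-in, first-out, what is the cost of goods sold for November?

COGS = $17,632.05

Nov 9, 210 sold [FIFO — oldest first]: 52 @ $25.55 + 158 @ $23.50 = $5,041.60
Nov 11, 347 sold [FIFO — oldest first]: 69 @ $23.50 + 278 @ $25.45 = $8,696.60
Nov 13, 113 sold [FIFO — oldest first]: 105 @ $25.45 + 8 @ $25.45 = $2,875.85
Nov 15, 40 sold [FIFO — oldest first]: 40 @ $25.45 = $1,018.00
Total COGS = $5,041.60 + $8,696.60 + $2,875.85 + $1,018.00 = $17,632.05
Ending inventory: 15 @ $25.45 + 160 @ $21.15 = $3,765.75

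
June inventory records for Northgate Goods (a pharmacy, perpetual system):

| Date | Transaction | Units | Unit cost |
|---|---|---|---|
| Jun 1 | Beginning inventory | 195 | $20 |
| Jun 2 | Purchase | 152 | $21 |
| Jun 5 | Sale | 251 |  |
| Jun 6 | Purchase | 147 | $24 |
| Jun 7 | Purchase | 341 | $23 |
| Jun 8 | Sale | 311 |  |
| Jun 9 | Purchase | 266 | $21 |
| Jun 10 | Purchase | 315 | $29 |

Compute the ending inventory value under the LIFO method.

Jun 5, 251 sold [LIFO — newest first]: 152 @ $21 + 99 @ $20 = $5,172
Jun 8, 311 sold [LIFO — newest first]: 311 @ $23 = $7,153
Total COGS = $5,172 + $7,153 = $12,325
Ending inventory: 96 @ $20 + 147 @ $24 + 30 @ $23 + 266 @ $21 + 315 @ $29 = $20,859
Check: goods available $33,184 = COGS $12,325 + ending $20,859

Ending inventory = $20,859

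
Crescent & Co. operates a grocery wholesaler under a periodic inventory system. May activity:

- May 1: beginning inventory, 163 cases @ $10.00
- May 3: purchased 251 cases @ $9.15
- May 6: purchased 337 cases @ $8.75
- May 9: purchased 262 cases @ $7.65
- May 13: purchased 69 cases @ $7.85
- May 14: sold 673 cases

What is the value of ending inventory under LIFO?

May 14, 673 sold [LIFO — newest first]: 69 @ $7.85 + 262 @ $7.65 + 337 @ $8.75 + 5 @ $9.15 = $5,540.45
Ending inventory: 163 @ $10.00 + 246 @ $9.15 = $3,880.90
Check: goods available $9,421.35 = COGS $5,540.45 + ending $3,880.90

Ending inventory = $3,880.90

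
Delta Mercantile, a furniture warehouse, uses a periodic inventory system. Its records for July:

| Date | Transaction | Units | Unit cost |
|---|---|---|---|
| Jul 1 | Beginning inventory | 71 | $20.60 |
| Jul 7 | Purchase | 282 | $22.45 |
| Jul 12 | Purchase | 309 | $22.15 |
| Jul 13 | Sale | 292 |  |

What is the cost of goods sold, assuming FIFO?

Jul 13, 292 sold [FIFO — oldest first]: 71 @ $20.60 + 221 @ $22.45 = $6,424.05
Ending inventory: 61 @ $22.45 + 309 @ $22.15 = $8,213.80

COGS = $6,424.05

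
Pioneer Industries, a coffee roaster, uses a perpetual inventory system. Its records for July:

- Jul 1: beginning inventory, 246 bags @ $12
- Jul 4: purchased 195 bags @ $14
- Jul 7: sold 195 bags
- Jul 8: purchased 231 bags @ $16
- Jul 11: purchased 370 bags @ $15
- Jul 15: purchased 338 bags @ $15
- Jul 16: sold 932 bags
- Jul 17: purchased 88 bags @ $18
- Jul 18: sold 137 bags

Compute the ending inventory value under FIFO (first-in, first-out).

Ending inventory = $3,324

Jul 7, 195 sold [FIFO — oldest first]: 195 @ $12 = $2,340
Jul 16, 932 sold [FIFO — oldest first]: 51 @ $12 + 195 @ $14 + 231 @ $16 + 370 @ $15 + 85 @ $15 = $13,863
Jul 18, 137 sold [FIFO — oldest first]: 137 @ $15 = $2,055
Total COGS = $2,340 + $13,863 + $2,055 = $18,258
Ending inventory: 116 @ $15 + 88 @ $18 = $3,324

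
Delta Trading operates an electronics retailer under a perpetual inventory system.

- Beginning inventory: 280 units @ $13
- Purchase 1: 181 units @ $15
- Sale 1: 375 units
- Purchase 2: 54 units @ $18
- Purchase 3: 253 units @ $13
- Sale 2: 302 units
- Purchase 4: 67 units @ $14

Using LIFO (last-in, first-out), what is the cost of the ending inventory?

Sale 1 (375) [LIFO — newest first]: 181 @ $15 + 194 @ $13 = $5,237
Sale 2 (302) [LIFO — newest first]: 253 @ $13 + 49 @ $18 = $4,171
Total COGS = $5,237 + $4,171 = $9,408
Ending inventory: 86 @ $13 + 5 @ $18 + 67 @ $14 = $2,146

Ending inventory = $2,146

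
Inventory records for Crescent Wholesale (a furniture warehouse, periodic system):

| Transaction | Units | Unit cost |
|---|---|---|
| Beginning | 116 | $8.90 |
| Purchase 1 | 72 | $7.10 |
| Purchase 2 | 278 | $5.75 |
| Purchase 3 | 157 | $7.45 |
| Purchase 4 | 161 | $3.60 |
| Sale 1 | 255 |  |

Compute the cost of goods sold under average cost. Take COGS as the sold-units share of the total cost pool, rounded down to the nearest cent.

COGS = $1,590.93

Sale 1, sell 255: 255/784 × $4,891.35 → $1,590.93
Ending inventory (cost pool remaining) = $3,300.42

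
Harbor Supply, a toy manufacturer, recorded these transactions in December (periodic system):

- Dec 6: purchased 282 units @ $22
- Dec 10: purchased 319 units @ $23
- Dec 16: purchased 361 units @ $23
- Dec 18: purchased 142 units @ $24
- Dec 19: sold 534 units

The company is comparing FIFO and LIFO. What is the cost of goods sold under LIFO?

FIFO COGS: 282 @ $22 + 252 @ $23 = $12,000
LIFO COGS: 142 @ $24 + 361 @ $23 + 31 @ $23 = $12,424

COGS = $12,424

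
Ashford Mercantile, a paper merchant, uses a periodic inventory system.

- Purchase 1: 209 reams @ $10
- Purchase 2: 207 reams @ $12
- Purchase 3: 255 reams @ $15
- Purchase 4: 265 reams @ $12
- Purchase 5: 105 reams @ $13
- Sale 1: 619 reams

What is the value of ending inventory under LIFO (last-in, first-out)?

Sale 1 (619) [LIFO — newest first]: 105 @ $13 + 265 @ $12 + 249 @ $15 = $8,280
Ending inventory: 209 @ $10 + 207 @ $12 + 6 @ $15 = $4,664

Ending inventory = $4,664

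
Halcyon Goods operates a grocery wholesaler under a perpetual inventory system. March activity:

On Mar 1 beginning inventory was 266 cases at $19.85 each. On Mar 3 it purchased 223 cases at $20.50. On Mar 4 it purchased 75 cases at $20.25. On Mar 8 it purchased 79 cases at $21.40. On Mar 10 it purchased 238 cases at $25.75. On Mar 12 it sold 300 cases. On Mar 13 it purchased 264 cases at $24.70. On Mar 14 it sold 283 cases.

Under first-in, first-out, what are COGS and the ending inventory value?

COGS = $11,776.95; ending inventory = $13,933.30

Mar 12, 300 sold [FIFO — oldest first]: 266 @ $19.85 + 34 @ $20.50 = $5,977.10
Mar 14, 283 sold [FIFO — oldest first]: 189 @ $20.50 + 75 @ $20.25 + 19 @ $21.40 = $5,799.85
Total COGS = $5,977.10 + $5,799.85 = $11,776.95
Ending inventory: 60 @ $21.40 + 238 @ $25.75 + 264 @ $24.70 = $13,933.30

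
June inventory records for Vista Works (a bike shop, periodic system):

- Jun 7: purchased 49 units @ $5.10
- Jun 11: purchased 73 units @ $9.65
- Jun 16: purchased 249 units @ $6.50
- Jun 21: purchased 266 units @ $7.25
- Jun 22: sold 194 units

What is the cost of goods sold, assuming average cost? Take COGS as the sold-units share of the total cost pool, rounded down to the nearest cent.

COGS = $1,370.89

Jun 22, sell 194: 194/637 × $4,501.35 → $1,370.89
Ending inventory (cost pool remaining) = $3,130.46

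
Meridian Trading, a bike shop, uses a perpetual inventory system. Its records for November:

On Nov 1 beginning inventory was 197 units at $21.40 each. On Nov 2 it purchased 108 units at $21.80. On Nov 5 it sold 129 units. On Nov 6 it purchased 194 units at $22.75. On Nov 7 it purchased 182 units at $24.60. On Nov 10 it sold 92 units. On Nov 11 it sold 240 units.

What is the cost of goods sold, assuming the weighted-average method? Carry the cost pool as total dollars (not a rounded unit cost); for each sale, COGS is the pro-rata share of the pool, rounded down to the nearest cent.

After Nov 1: 197 on hand, pool $4,215.80 (≈ $21.4000 each)
After Nov 2: 305 on hand, pool $6,570.20 (≈ $21.5416 each)
Nov 5, sell 129: 129/305 × $6,570.20 → $2,778.87
After Nov 6: 370 on hand, pool $8,204.83 (≈ $22.1752 each)
After Nov 7: 552 on hand, pool $12,682.03 (≈ $22.9747 each)
Nov 10, sell 92: 92/552 × $12,682.03 → $2,113.67
Nov 11, sell 240: 240/460 × $10,568.36 → $5,513.92
Total COGS = $2,778.87 + $2,113.67 + $5,513.92 = $10,406.46
Ending inventory (cost pool remaining) = $5,054.44
Check: goods available $15,460.90 = COGS $10,406.46 + ending $5,054.44

COGS = $10,406.46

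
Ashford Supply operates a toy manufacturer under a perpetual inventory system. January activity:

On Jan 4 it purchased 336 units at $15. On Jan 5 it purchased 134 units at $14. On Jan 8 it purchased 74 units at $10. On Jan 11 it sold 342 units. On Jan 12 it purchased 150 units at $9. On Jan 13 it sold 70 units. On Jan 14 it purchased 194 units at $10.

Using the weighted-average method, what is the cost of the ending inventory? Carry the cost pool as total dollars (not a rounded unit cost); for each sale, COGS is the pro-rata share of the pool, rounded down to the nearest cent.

After Jan 4: 336 on hand, pool $5,040.00 (≈ $15.0000 each)
After Jan 5: 470 on hand, pool $6,916.00 (≈ $14.7149 each)
After Jan 8: 544 on hand, pool $7,656.00 (≈ $14.0735 each)
Jan 11, sell 342: 342/544 × $7,656.00 → $4,813.14
After Jan 12: 352 on hand, pool $4,192.86 (≈ $11.9115 each)
Jan 13, sell 70: 70/352 × $4,192.86 → $833.80
After Jan 14: 476 on hand, pool $5,299.06 (≈ $11.1325 each)
Total COGS = $4,813.14 + $833.80 = $5,646.94
Ending inventory (cost pool remaining) = $5,299.06
Check: goods available $10,946.00 = COGS $5,646.94 + ending $5,299.06

Ending inventory = $5,299.06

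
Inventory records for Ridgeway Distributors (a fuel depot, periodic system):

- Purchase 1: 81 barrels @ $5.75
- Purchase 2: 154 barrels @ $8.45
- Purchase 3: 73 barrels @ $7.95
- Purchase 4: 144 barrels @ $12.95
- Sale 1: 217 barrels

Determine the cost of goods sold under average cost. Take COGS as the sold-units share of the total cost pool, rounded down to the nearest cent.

Sale 1, sell 217: 217/452 × $4,212.20 → $2,022.22
Ending inventory (cost pool remaining) = $2,189.98

COGS = $2,022.22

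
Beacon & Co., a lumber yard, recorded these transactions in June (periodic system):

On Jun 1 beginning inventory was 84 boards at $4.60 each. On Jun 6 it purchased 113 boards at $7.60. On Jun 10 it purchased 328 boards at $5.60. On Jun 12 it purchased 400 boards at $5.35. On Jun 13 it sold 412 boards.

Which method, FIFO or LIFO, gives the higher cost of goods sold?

FIFO COGS: 84 @ $4.60 + 113 @ $7.60 + 215 @ $5.60 = $2,449.20
LIFO COGS: 400 @ $5.35 + 12 @ $5.60 = $2,207.20

FIFO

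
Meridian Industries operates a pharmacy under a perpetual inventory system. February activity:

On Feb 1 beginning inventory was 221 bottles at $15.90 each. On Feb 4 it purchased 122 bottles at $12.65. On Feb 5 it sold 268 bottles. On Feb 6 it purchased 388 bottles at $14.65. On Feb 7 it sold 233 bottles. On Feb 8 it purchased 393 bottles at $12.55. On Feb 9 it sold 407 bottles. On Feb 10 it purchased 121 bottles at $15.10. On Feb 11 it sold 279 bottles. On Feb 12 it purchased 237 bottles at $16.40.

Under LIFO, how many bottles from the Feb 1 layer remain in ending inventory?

Feb 5, 268 sold [LIFO — newest first]: 122 @ $12.65 + 146 @ $15.90 = $3,864.70
Feb 7, 233 sold [LIFO — newest first]: 233 @ $14.65 = $3,413.45
Feb 9, 407 sold [LIFO — newest first]: 393 @ $12.55 + 14 @ $14.65 = $5,137.25
Feb 11, 279 sold [LIFO — newest first]: 121 @ $15.10 + 141 @ $14.65 + 17 @ $15.90 = $4,163.05
Total COGS = $3,864.70 + $3,413.45 + $5,137.25 + $4,163.05 = $16,578.45
Ending inventory: 58 @ $15.90 + 237 @ $16.40 = $4,809.00

58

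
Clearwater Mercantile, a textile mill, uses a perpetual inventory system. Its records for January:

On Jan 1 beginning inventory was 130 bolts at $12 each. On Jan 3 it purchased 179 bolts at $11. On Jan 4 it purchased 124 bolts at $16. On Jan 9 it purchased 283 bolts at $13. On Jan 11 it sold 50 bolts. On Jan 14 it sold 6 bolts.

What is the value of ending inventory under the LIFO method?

Jan 11, 50 sold [LIFO — newest first]: 50 @ $13 = $650
Jan 14, 6 sold [LIFO — newest first]: 6 @ $13 = $78
Total COGS = $650 + $78 = $728
Ending inventory: 130 @ $12 + 179 @ $11 + 124 @ $16 + 227 @ $13 = $8,464

Ending inventory = $8,464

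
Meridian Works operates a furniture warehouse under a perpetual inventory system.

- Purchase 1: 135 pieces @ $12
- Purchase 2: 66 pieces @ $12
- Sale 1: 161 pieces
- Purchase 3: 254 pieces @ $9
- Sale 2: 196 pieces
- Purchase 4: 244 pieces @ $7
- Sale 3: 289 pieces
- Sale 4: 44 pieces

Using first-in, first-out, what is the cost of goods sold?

Sale 1 (161) [FIFO — oldest first]: 135 @ $12 + 26 @ $12 = $1,932
Sale 2 (196) [FIFO — oldest first]: 40 @ $12 + 156 @ $9 = $1,884
Sale 3 (289) [FIFO — oldest first]: 98 @ $9 + 191 @ $7 = $2,219
Sale 4 (44) [FIFO — oldest first]: 44 @ $7 = $308
Total COGS = $1,932 + $1,884 + $2,219 + $308 = $6,343
Ending inventory: 9 @ $7 = $63

COGS = $6,343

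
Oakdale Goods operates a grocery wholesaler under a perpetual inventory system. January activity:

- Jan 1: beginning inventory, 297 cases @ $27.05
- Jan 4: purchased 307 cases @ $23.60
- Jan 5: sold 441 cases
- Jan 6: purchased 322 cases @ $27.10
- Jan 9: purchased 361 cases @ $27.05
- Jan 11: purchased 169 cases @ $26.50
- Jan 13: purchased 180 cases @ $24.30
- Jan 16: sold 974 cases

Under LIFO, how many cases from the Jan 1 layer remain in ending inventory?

163

Jan 5, 441 sold [LIFO — newest first]: 307 @ $23.60 + 134 @ $27.05 = $10,869.90
Jan 16, 974 sold [LIFO — newest first]: 180 @ $24.30 + 169 @ $26.50 + 361 @ $27.05 + 264 @ $27.10 = $25,771.95
Total COGS = $10,869.90 + $25,771.95 = $36,641.85
Ending inventory: 163 @ $27.05 + 58 @ $27.10 = $5,980.95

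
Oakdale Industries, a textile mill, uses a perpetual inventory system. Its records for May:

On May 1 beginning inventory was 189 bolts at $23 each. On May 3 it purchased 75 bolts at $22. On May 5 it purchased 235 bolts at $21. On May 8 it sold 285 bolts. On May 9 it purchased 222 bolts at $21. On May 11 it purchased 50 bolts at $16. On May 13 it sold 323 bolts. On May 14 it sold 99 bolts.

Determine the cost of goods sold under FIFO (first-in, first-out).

COGS = $15,300

May 8, 285 sold [FIFO — oldest first]: 189 @ $23 + 75 @ $22 + 21 @ $21 = $6,438
May 13, 323 sold [FIFO — oldest first]: 214 @ $21 + 109 @ $21 = $6,783
May 14, 99 sold [FIFO — oldest first]: 99 @ $21 = $2,079
Total COGS = $6,438 + $6,783 + $2,079 = $15,300
Ending inventory: 14 @ $21 + 50 @ $16 = $1,094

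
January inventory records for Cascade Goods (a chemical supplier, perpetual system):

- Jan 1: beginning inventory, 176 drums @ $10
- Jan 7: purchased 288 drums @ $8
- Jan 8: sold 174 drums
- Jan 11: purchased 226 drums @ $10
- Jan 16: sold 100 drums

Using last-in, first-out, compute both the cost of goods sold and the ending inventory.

Jan 8, 174 sold [LIFO — newest first]: 174 @ $8 = $1,392
Jan 16, 100 sold [LIFO — newest first]: 100 @ $10 = $1,000
Total COGS = $1,392 + $1,000 = $2,392
Ending inventory: 176 @ $10 + 114 @ $8 + 126 @ $10 = $3,932
Check: goods available $6,324 = COGS $2,392 + ending $3,932

COGS = $2,392; ending inventory = $3,932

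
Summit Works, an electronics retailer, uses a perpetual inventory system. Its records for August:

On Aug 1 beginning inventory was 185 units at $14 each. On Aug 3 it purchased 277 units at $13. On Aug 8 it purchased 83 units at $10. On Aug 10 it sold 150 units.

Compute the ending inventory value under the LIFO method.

Aug 10, 150 sold [LIFO — newest first]: 83 @ $10 + 67 @ $13 = $1,701
Ending inventory: 185 @ $14 + 210 @ $13 = $5,320

Ending inventory = $5,320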